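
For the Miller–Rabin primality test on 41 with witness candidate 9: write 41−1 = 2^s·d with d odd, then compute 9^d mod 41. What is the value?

41 − 1 = 40 = 2^3 · 5, so d = 5.
9^1 ≡ 9 (mod 41)
9^2 ≡ 9^2 = 81 ≡ 40 (mod 41)
9^4 ≡ 40^2 = 1600 ≡ 1 (mod 41)
5 = 4 + 1 in binary powers of 2.
So 9^5 ≡ 1 · 9 ≡ 9 (mod 41).
Squaring chain: 9 → 40 → 1; reaches −1, so base 9 does not prove 41 composite.

9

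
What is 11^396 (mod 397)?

1

11^1 ≡ 11 (mod 397)
11^2 ≡ 11^2 = 121 ≡ 121 (mod 397)
11^4 ≡ 121^2 = 14641 ≡ 349 (mod 397)
11^8 ≡ 349^2 = 121801 ≡ 319 (mod 397)
11^16 ≡ 319^2 = 101761 ≡ 129 (mod 397)
11^32 ≡ 129^2 = 16641 ≡ 364 (mod 397)
11^64 ≡ 364^2 = 132496 ≡ 295 (mod 397)
11^128 ≡ 295^2 = 87025 ≡ 82 (mod 397)
11^256 ≡ 82^2 = 6724 ≡ 372 (mod 397)
396 = 256 + 128 + 8 + 4 in binary powers of 2.
So 11^396 ≡ 372 · 82 · 319 · 349 ≡ 1 (mod 397).
Since the result is 1, base 11 gives no evidence that 397 is composite.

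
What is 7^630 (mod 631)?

7^1 ≡ 7 (mod 631)
7^2 ≡ 7^2 = 49 ≡ 49 (mod 631)
7^4 ≡ 49^2 = 2401 ≡ 508 (mod 631)
7^8 ≡ 508^2 = 258064 ≡ 616 (mod 631)
7^16 ≡ 616^2 = 379456 ≡ 225 (mod 631)
7^32 ≡ 225^2 = 50625 ≡ 145 (mod 631)
7^64 ≡ 145^2 = 21025 ≡ 202 (mod 631)
7^128 ≡ 202^2 = 40804 ≡ 420 (mod 631)
7^256 ≡ 420^2 = 176400 ≡ 351 (mod 631)
7^512 ≡ 351^2 = 123201 ≡ 156 (mod 631)
630 = 512 + 64 + 32 + 16 + 4 + 2 in binary powers of 2.
So 7^630 ≡ 156 · 202 · 145 · 225 · 508 · 49 ≡ 1 (mod 631).
Since the result is 1, base 7 gives no evidence that 631 is composite.

1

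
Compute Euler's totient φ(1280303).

1241856

Factor: 1280303 = 67 · 97 · 197.
φ(1280303) = (67−1) · (97−1) · (197−1) = 66 · 96 · 196 = 1241856.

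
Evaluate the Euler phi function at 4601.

4452

Factor: 4601 = 43 · 107.
φ(4601) = (43−1) · (107−1) = 42 · 106 = 4452.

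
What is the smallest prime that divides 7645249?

7645249 is odd.
Digit sum 37, not divisible by 3.
Ends in 9: not divisible by 5.
7: 7645249 = 7·1092178 + 3
11: 7645249 = 11·695022 + 7
13: 7645249 = 13·588096 + 1
17: 7645249 = 17·449720 + 9
19: 7645249 = 19·402381 + 10
23: 7645249 = 23·332402 + 3
29: 7645249 = 29·263629 + 8
31: 7645249 = 31·246620 + 29
37: 7645249 = 37·206628 + 13
41: 7645249 = 41·186469 + 20
43: 7645249 = 43·177796 + 21
47: 7645249 = 47·162664 + 41
53: 7645249 = 53·144249 + 52
59: 7645249 = 59·129580 + 29
61: 7645249 = 61·125331 + 58
67: 7645249 = 67·114108 + 13
71: 7645249 = 71·107679 + 40
73: 7645249 = 73·104729 + 32
79: 7645249 = 79·96775 + 24
83: 7645249 = 83·92111 + 36
89: 7645249 = 89·85901 + 60
97: 7645249 = 97·78817

97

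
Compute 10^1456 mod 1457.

10^1 ≡ 10 (mod 1457)
10^2 ≡ 10^2 = 100 ≡ 100 (mod 1457)
10^4 ≡ 100^2 = 10000 ≡ 1258 (mod 1457)
10^8 ≡ 1258^2 = 1582564 ≡ 262 (mod 1457)
10^16 ≡ 262^2 = 68644 ≡ 165 (mod 1457)
10^32 ≡ 165^2 = 27225 ≡ 999 (mod 1457)
10^64 ≡ 999^2 = 998001 ≡ 1413 (mod 1457)
10^128 ≡ 1413^2 = 1996569 ≡ 479 (mod 1457)
10^256 ≡ 479^2 = 229441 ≡ 692 (mod 1457)
10^512 ≡ 692^2 = 478864 ≡ 968 (mod 1457)
10^1024 ≡ 968^2 = 937024 ≡ 173 (mod 1457)
1456 = 1024 + 256 + 128 + 32 + 16 in binary powers of 2.
So 10^1456 ≡ 173 · 692 · 479 · 999 · 165 ≡ 754 (mod 1457).
Since 754 ≠ 1, base 10 is a Fermat witness: 1457 is composite.

754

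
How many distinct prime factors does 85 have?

85 = 5 · 17
85 = 5 · 17, which has 2 distinct prime factors.

2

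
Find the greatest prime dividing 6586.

6586 = 2 · 3293
3293 = 37 · 89
89 is prime.
So 6586 = 2 · 37 · 89; the largest prime factor is 89.

89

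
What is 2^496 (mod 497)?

2^1 ≡ 2 (mod 497)
2^2 ≡ 2^2 = 4 ≡ 4 (mod 497)
2^4 ≡ 4^2 = 16 ≡ 16 (mod 497)
2^8 ≡ 16^2 = 256 ≡ 256 (mod 497)
2^16 ≡ 256^2 = 65536 ≡ 429 (mod 497)
2^32 ≡ 429^2 = 184041 ≡ 151 (mod 497)
2^64 ≡ 151^2 = 22801 ≡ 436 (mod 497)
2^128 ≡ 436^2 = 190096 ≡ 242 (mod 497)
2^256 ≡ 242^2 = 58564 ≡ 415 (mod 497)
496 = 256 + 128 + 64 + 32 + 16 in binary powers of 2.
So 2^496 ≡ 415 · 242 · 436 · 151 · 429 ≡ 135 (mod 497).
Since 135 ≠ 1, base 2 is a Fermat witness: 497 is composite.

135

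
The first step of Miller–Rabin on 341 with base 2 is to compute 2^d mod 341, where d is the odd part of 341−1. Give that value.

32

341 − 1 = 340 = 2^2 · 85, so d = 85.
2^1 ≡ 2 (mod 341)
2^2 ≡ 2^2 = 4 ≡ 4 (mod 341)
2^4 ≡ 4^2 = 16 ≡ 16 (mod 341)
2^8 ≡ 16^2 = 256 ≡ 256 (mod 341)
2^16 ≡ 256^2 = 65536 ≡ 64 (mod 341)
2^32 ≡ 64^2 = 4096 ≡ 4 (mod 341)
2^64 ≡ 4^2 = 16 ≡ 16 (mod 341)
85 = 64 + 16 + 4 + 1 in binary powers of 2.
So 2^85 ≡ 16 · 64 · 16 · 2 ≡ 32 (mod 341).
Squaring chain: 32 → 1; never reaches −1, so base 2 is a Miller–Rabin witness that 341 is composite.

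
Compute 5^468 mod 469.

5^1 ≡ 5 (mod 469)
5^2 ≡ 5^2 = 25 ≡ 25 (mod 469)
5^4 ≡ 25^2 = 625 ≡ 156 (mod 469)
5^8 ≡ 156^2 = 24336 ≡ 417 (mod 469)
5^16 ≡ 417^2 = 173889 ≡ 359 (mod 469)
5^32 ≡ 359^2 = 128881 ≡ 375 (mod 469)
5^64 ≡ 375^2 = 140625 ≡ 394 (mod 469)
5^128 ≡ 394^2 = 155236 ≡ 466 (mod 469)
5^256 ≡ 466^2 = 217156 ≡ 9 (mod 469)
468 = 256 + 128 + 64 + 16 + 4 in binary powers of 2.
So 5^468 ≡ 9 · 466 · 394 · 359 · 156 ≡ 148 (mod 469).
Since 148 ≠ 1, base 5 is a Fermat witness: 469 is composite.

148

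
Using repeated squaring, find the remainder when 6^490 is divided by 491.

6^1 ≡ 6 (mod 491)
6^2 ≡ 6^2 = 36 ≡ 36 (mod 491)
6^4 ≡ 36^2 = 1296 ≡ 314 (mod 491)
6^8 ≡ 314^2 = 98596 ≡ 396 (mod 491)
6^16 ≡ 396^2 = 156816 ≡ 187 (mod 491)
6^32 ≡ 187^2 = 34969 ≡ 108 (mod 491)
6^64 ≡ 108^2 = 11664 ≡ 371 (mod 491)
6^128 ≡ 371^2 = 137641 ≡ 161 (mod 491)
6^256 ≡ 161^2 = 25921 ≡ 389 (mod 491)
490 = 256 + 128 + 64 + 32 + 8 + 2 in binary powers of 2.
So 6^490 ≡ 389 · 161 · 371 · 108 · 396 · 36 ≡ 1 (mod 491).
Since the result is 1, base 6 gives no evidence that 491 is composite.

1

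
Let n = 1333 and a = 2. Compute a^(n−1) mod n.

4

2^1 ≡ 2 (mod 1333)
2^2 ≡ 2^2 = 4 ≡ 4 (mod 1333)
2^4 ≡ 4^2 = 16 ≡ 16 (mod 1333)
2^8 ≡ 16^2 = 256 ≡ 256 (mod 1333)
2^16 ≡ 256^2 = 65536 ≡ 219 (mod 1333)
2^32 ≡ 219^2 = 47961 ≡ 1306 (mod 1333)
2^64 ≡ 1306^2 = 1705636 ≡ 729 (mod 1333)
2^128 ≡ 729^2 = 531441 ≡ 907 (mod 1333)
2^256 ≡ 907^2 = 822649 ≡ 188 (mod 1333)
2^512 ≡ 188^2 = 35344 ≡ 686 (mod 1333)
2^1024 ≡ 686^2 = 470596 ≡ 47 (mod 1333)
1332 = 1024 + 256 + 32 + 16 + 4 in binary powers of 2.
So 2^1332 ≡ 47 · 188 · 1306 · 219 · 16 ≡ 4 (mod 1333).
Since 4 ≠ 1, base 2 is a Fermat witness: 1333 is composite.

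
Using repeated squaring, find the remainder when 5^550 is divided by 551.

5^1 ≡ 5 (mod 551)
5^2 ≡ 5^2 = 25 ≡ 25 (mod 551)
5^4 ≡ 25^2 = 625 ≡ 74 (mod 551)
5^8 ≡ 74^2 = 5476 ≡ 517 (mod 551)
5^16 ≡ 517^2 = 267289 ≡ 54 (mod 551)
5^32 ≡ 54^2 = 2916 ≡ 161 (mod 551)
5^64 ≡ 161^2 = 25921 ≡ 24 (mod 551)
5^128 ≡ 24^2 = 576 ≡ 25 (mod 551)
5^256 ≡ 25^2 = 625 ≡ 74 (mod 551)
5^512 ≡ 74^2 = 5476 ≡ 517 (mod 551)
550 = 512 + 32 + 4 + 2 in binary powers of 2.
So 5^550 ≡ 517 · 161 · 74 · 25 ≡ 480 (mod 551).
Since 480 ≠ 1, base 5 is a Fermat witness: 551 is composite.

480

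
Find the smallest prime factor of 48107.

48107 is odd.
Digit sum 20, not divisible by 3.
Ends in 7: not divisible by 5.
7: 48107 = 7·6872 + 3
11: 48107 = 11·4373 + 4
13: 48107 = 13·3700 + 7
17: 48107 = 17·2829 + 14
19: 48107 = 19·2531 + 18
23: 48107 = 23·2091 + 14
29: 48107 = 29·1658 + 25
31: 48107 = 31·1551 + 26
37: 48107 = 37·1300 + 7
41: 48107 = 41·1173 + 14
43: 48107 = 43·1118 + 33
47: 48107 = 47·1023 + 26
53: 48107 = 53·907 + 36
59: 48107 = 59·815 + 22
61: 48107 = 61·788 + 39
67: 48107 = 67·718 + 1
71: 48107 = 71·677 + 40
73: 48107 = 73·659

73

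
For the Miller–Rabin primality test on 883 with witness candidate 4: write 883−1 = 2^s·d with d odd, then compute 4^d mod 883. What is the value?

883 − 1 = 882 = 2^1 · 441, so d = 441.
4^1 ≡ 4 (mod 883)
4^2 ≡ 4^2 = 16 ≡ 16 (mod 883)
4^4 ≡ 16^2 = 256 ≡ 256 (mod 883)
4^8 ≡ 256^2 = 65536 ≡ 194 (mod 883)
4^16 ≡ 194^2 = 37636 ≡ 550 (mod 883)
4^32 ≡ 550^2 = 302500 ≡ 514 (mod 883)
4^64 ≡ 514^2 = 264196 ≡ 179 (mod 883)
4^128 ≡ 179^2 = 32041 ≡ 253 (mod 883)
4^256 ≡ 253^2 = 64009 ≡ 433 (mod 883)
441 = 256 + 128 + 32 + 16 + 8 + 1 in binary powers of 2.
So 4^441 ≡ 433 · 253 · 514 · 550 · 194 · 4 ≡ 1 (mod 883).
Since 4^d ≡ 1 (mod 883), base 4 does not prove 883 composite.

1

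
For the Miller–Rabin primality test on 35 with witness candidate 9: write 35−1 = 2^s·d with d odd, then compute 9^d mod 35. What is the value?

4

35 − 1 = 34 = 2^1 · 17, so d = 17.
9^1 ≡ 9 (mod 35)
9^2 ≡ 9^2 = 81 ≡ 11 (mod 35)
9^4 ≡ 11^2 = 121 ≡ 16 (mod 35)
9^8 ≡ 16^2 = 256 ≡ 11 (mod 35)
9^16 ≡ 11^2 = 121 ≡ 16 (mod 35)
17 = 16 + 1 in binary powers of 2.
So 9^17 ≡ 16 · 9 ≡ 4 (mod 35).
Squaring chain: 4; never reaches −1, so base 9 is a Miller–Rabin witness that 35 is composite.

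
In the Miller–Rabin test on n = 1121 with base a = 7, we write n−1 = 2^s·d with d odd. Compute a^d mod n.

1121 − 1 = 1120 = 2^5 · 35, so d = 35.
7^1 ≡ 7 (mod 1121)
7^2 ≡ 7^2 = 49 ≡ 49 (mod 1121)
7^4 ≡ 49^2 = 2401 ≡ 159 (mod 1121)
7^8 ≡ 159^2 = 25281 ≡ 619 (mod 1121)
7^16 ≡ 619^2 = 383161 ≡ 900 (mod 1121)
7^32 ≡ 900^2 = 810000 ≡ 638 (mod 1121)
35 = 32 + 2 + 1 in binary powers of 2.
So 7^35 ≡ 638 · 49 · 7 ≡ 239 (mod 1121).
Squaring chain: 239 → 1071 → 258 → 425 → 144; never reaches −1, so base 7 is a Miller–Rabin witness that 1121 is composite.

239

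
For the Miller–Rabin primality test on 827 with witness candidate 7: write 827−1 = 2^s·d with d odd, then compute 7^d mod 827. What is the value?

827 − 1 = 826 = 2^1 · 413, so d = 413.
7^1 ≡ 7 (mod 827)
7^2 ≡ 7^2 = 49 ≡ 49 (mod 827)
7^4 ≡ 49^2 = 2401 ≡ 747 (mod 827)
7^8 ≡ 747^2 = 558009 ≡ 611 (mod 827)
7^16 ≡ 611^2 = 373321 ≡ 344 (mod 827)
7^32 ≡ 344^2 = 118336 ≡ 75 (mod 827)
7^64 ≡ 75^2 = 5625 ≡ 663 (mod 827)
7^128 ≡ 663^2 = 439569 ≡ 432 (mod 827)
7^256 ≡ 432^2 = 186624 ≡ 549 (mod 827)
413 = 256 + 128 + 16 + 8 + 4 + 1 in binary powers of 2.
So 7^413 ≡ 549 · 432 · 344 · 611 · 747 · 7 ≡ 826 (mod 827).
Since 7^d ≡ 826 (mod 827), base 7 does not prove 827 composite.

826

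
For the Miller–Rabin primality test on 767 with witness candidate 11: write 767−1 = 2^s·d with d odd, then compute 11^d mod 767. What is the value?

767 − 1 = 766 = 2^1 · 383, so d = 383.
11^1 ≡ 11 (mod 767)
11^2 ≡ 11^2 = 121 ≡ 121 (mod 767)
11^4 ≡ 121^2 = 14641 ≡ 68 (mod 767)
11^8 ≡ 68^2 = 4624 ≡ 22 (mod 767)
11^16 ≡ 22^2 = 484 ≡ 484 (mod 767)
11^32 ≡ 484^2 = 234256 ≡ 321 (mod 767)
11^64 ≡ 321^2 = 103041 ≡ 263 (mod 767)
11^128 ≡ 263^2 = 69169 ≡ 139 (mod 767)
11^256 ≡ 139^2 = 19321 ≡ 146 (mod 767)
383 = 256 + 64 + 32 + 16 + 8 + 4 + 2 + 1 in binary powers of 2.
So 11^383 ≡ 146 · 263 · 321 · 484 · 22 · 68 · 121 · 11 ≡ 32 (mod 767).
Squaring chain: 32; never reaches −1, so base 11 is a Miller–Rabin witness that 767 is composite.

32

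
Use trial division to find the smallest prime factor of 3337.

3337 is odd.
Digit sum 16, not divisible by 3.
Ends in 7: not divisible by 5.
7: 3337 = 7·476 + 5
11: 3337 = 11·303 + 4
13: 3337 = 13·256 + 9
17: 3337 = 17·196 + 5
19: 3337 = 19·175 + 12
23: 3337 = 23·145 + 2
29: 3337 = 29·115 + 2
31: 3337 = 31·107 + 20
37: 3337 = 37·90 + 7
41: 3337 = 41·81 + 16
43: 3337 = 43·77 + 26
47: 3337 = 47·71

47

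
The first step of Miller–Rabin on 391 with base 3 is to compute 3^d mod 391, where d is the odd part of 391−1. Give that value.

282

391 − 1 = 390 = 2^1 · 195, so d = 195.
3^1 ≡ 3 (mod 391)
3^2 ≡ 3^2 = 9 ≡ 9 (mod 391)
3^4 ≡ 9^2 = 81 ≡ 81 (mod 391)
3^8 ≡ 81^2 = 6561 ≡ 305 (mod 391)
3^16 ≡ 305^2 = 93025 ≡ 358 (mod 391)
3^32 ≡ 358^2 = 128164 ≡ 307 (mod 391)
3^64 ≡ 307^2 = 94249 ≡ 18 (mod 391)
3^128 ≡ 18^2 = 324 ≡ 324 (mod 391)
195 = 128 + 64 + 2 + 1 in binary powers of 2.
So 3^195 ≡ 324 · 18 · 9 · 3 ≡ 282 (mod 391).
Squaring chain: 282; never reaches −1, so base 3 is a Miller–Rabin witness that 391 is composite.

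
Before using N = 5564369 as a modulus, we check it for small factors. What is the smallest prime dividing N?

5564369 is odd.
Digit sum 38, not divisible by 3.
Ends in 9: not divisible by 5.
7: 5564369 = 7·794909 + 6
11: 5564369 = 11·505851 + 8
13: 5564369 = 13·428028 + 5
17: 5564369 = 17·327315 + 14
19: 5564369 = 19·292861 + 10
23: 5564369 = 23·241929 + 2
29: 5564369 = 29·191874 + 23
31: 5564369 = 31·179495 + 24
37: 5564369 = 37·150388 + 13
41: 5564369 = 41·135716 + 13
43: 5564369 = 43·129403 + 40
47: 5564369 = 47·118390 + 39
53: 5564369 = 53·104988 + 5
59: 5564369 = 59·94311 + 20
61: 5564369 = 61·91219 + 10
67: 5564369 = 67·83050 + 19
71: 5564369 = 71·78371 + 28
73: 5564369 = 73·76224 + 17
79: 5564369 = 79·70435 + 4
83: 5564369 = 83·67040 + 49
89: 5564369 = 89·62521

89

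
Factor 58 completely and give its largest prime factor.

58 = 2 · 29
29 is prime.
So 58 = 2 · 29; the largest prime factor is 29.

29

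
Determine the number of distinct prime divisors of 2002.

4

2002 = 2 · 1001
1001 = 7 · 143
143 = 11 · 13
2002 = 2 · 7 · 11 · 13, which has 4 distinct prime factors.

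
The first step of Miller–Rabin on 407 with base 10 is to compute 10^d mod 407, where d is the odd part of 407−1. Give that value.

407 − 1 = 406 = 2^1 · 203, so d = 203.
10^1 ≡ 10 (mod 407)
10^2 ≡ 10^2 = 100 ≡ 100 (mod 407)
10^4 ≡ 100^2 = 10000 ≡ 232 (mod 407)
10^8 ≡ 232^2 = 53824 ≡ 100 (mod 407)
10^16 ≡ 100^2 = 10000 ≡ 232 (mod 407)
10^32 ≡ 232^2 = 53824 ≡ 100 (mod 407)
10^64 ≡ 100^2 = 10000 ≡ 232 (mod 407)
10^128 ≡ 232^2 = 53824 ≡ 100 (mod 407)
203 = 128 + 64 + 8 + 2 + 1 in binary powers of 2.
So 10^203 ≡ 100 · 232 · 100 · 100 · 10 ≡ 285 (mod 407).
Squaring chain: 285; never reaches −1, so base 10 is a Miller–Rabin witness that 407 is composite.

285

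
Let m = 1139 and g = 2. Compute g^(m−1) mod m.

412

2^1 ≡ 2 (mod 1139)
2^2 ≡ 2^2 = 4 ≡ 4 (mod 1139)
2^4 ≡ 4^2 = 16 ≡ 16 (mod 1139)
2^8 ≡ 16^2 = 256 ≡ 256 (mod 1139)
2^16 ≡ 256^2 = 65536 ≡ 613 (mod 1139)
2^32 ≡ 613^2 = 375769 ≡ 1038 (mod 1139)
2^64 ≡ 1038^2 = 1077444 ≡ 1089 (mod 1139)
2^128 ≡ 1089^2 = 1185921 ≡ 222 (mod 1139)
2^256 ≡ 222^2 = 49284 ≡ 307 (mod 1139)
2^512 ≡ 307^2 = 94249 ≡ 851 (mod 1139)
2^1024 ≡ 851^2 = 724201 ≡ 936 (mod 1139)
1138 = 1024 + 64 + 32 + 16 + 2 in binary powers of 2.
So 2^1138 ≡ 936 · 1089 · 1038 · 613 · 4 ≡ 412 (mod 1139).
Since 412 ≠ 1, base 2 is a Fermat witness: 1139 is composite.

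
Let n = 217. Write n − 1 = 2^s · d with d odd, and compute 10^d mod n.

97

217 − 1 = 216 = 2^3 · 27, so d = 27.
10^1 ≡ 10 (mod 217)
10^2 ≡ 10^2 = 100 ≡ 100 (mod 217)
10^4 ≡ 100^2 = 10000 ≡ 18 (mod 217)
10^8 ≡ 18^2 = 324 ≡ 107 (mod 217)
10^16 ≡ 107^2 = 11449 ≡ 165 (mod 217)
27 = 16 + 8 + 2 + 1 in binary powers of 2.
So 10^27 ≡ 165 · 107 · 100 · 10 ≡ 97 (mod 217).
Squaring chain: 97 → 78 → 8; never reaches −1, so base 10 is a Miller–Rabin witness that 217 is composite.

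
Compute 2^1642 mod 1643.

2^1 ≡ 2 (mod 1643)
2^2 ≡ 2^2 = 4 ≡ 4 (mod 1643)
2^4 ≡ 4^2 = 16 ≡ 16 (mod 1643)
2^8 ≡ 16^2 = 256 ≡ 256 (mod 1643)
2^16 ≡ 256^2 = 65536 ≡ 1459 (mod 1643)
2^32 ≡ 1459^2 = 2128681 ≡ 996 (mod 1643)
2^64 ≡ 996^2 = 992016 ≡ 1287 (mod 1643)
2^128 ≡ 1287^2 = 1656369 ≡ 225 (mod 1643)
2^256 ≡ 225^2 = 50625 ≡ 1335 (mod 1643)
2^512 ≡ 1335^2 = 1782225 ≡ 1213 (mod 1643)
2^1024 ≡ 1213^2 = 1471369 ≡ 884 (mod 1643)
1642 = 1024 + 512 + 64 + 32 + 8 + 2 in binary powers of 2.
So 2^1642 ≡ 884 · 1213 · 1287 · 996 · 256 · 4 ≡ 779 (mod 1643).
Since 779 ≠ 1, base 2 is a Fermat witness: 1643 is composite.

779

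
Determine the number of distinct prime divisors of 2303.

2

2303 = 7^2 · 47
2303 = 7^2 · 47, which has 2 distinct prime factors.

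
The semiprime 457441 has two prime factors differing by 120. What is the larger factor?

739

Since p = q + 120, we have 457441 = q(q + 120), so q² + 120q − 457441 = 0.
Discriminant: 120² + 4·457441 = 14400 + 1829764 = 1844164; √1844164 = 1358.
q = (−120 + 1358)/2 = 619, and p = q + 120 = 739.
Check: 619 · 739 = 457441.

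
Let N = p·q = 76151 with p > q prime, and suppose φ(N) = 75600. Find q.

φ(n) = (p−1)(q−1) = n − (p+q) + 1, so p + q = 76151 − 75600 + 1 = 552.
p and q are the roots of t² − 552t + 76151 = 0.
Discriminant: 552² − 4·76151 = 304704 − 304604 = 100; √100 = 10.
q = (552 − 10)/2 = 271, p = (552 + 10)/2 = 281.
Check: 271 · 281 = 76151.

271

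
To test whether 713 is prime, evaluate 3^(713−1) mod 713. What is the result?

3^1 ≡ 3 (mod 713)
3^2 ≡ 3^2 = 9 ≡ 9 (mod 713)
3^4 ≡ 9^2 = 81 ≡ 81 (mod 713)
3^8 ≡ 81^2 = 6561 ≡ 144 (mod 713)
3^16 ≡ 144^2 = 20736 ≡ 59 (mod 713)
3^32 ≡ 59^2 = 3481 ≡ 629 (mod 713)
3^64 ≡ 629^2 = 395641 ≡ 639 (mod 713)
3^128 ≡ 639^2 = 408321 ≡ 485 (mod 713)
3^256 ≡ 485^2 = 235225 ≡ 648 (mod 713)
3^512 ≡ 648^2 = 419904 ≡ 660 (mod 713)
712 = 512 + 128 + 64 + 8 in binary powers of 2.
So 3^712 ≡ 660 · 485 · 639 · 144 ≡ 696 (mod 713).
Since 696 ≠ 1, base 3 is a Fermat witness: 713 is composite.

696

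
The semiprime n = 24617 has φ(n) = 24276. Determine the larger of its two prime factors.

239

φ(n) = (p−1)(q−1) = n − (p+q) + 1, so p + q = 24617 − 24276 + 1 = 342.
p and q are the roots of t² − 342t + 24617 = 0.
Discriminant: 342² − 4·24617 = 116964 − 98468 = 18496; √18496 = 136.
q = (342 − 136)/2 = 103, p = (342 + 136)/2 = 239.
Check: 103 · 239 = 24617.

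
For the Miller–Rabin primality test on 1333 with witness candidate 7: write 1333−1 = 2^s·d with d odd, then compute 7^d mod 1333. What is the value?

343

1333 − 1 = 1332 = 2^2 · 333, so d = 333.
7^1 ≡ 7 (mod 1333)
7^2 ≡ 7^2 = 49 ≡ 49 (mod 1333)
7^4 ≡ 49^2 = 2401 ≡ 1068 (mod 1333)
7^8 ≡ 1068^2 = 1140624 ≡ 909 (mod 1333)
7^16 ≡ 909^2 = 826281 ≡ 1154 (mod 1333)
7^32 ≡ 1154^2 = 1331716 ≡ 49 (mod 1333)
7^64 ≡ 49^2 = 2401 ≡ 1068 (mod 1333)
7^128 ≡ 1068^2 = 1140624 ≡ 909 (mod 1333)
7^256 ≡ 909^2 = 826281 ≡ 1154 (mod 1333)
333 = 256 + 64 + 8 + 4 + 1 in binary powers of 2.
So 7^333 ≡ 1154 · 1068 · 909 · 1068 · 7 ≡ 343 (mod 1333).
Squaring chain: 343 → 345; never reaches −1, so base 7 is a Miller–Rabin witness that 1333 is composite.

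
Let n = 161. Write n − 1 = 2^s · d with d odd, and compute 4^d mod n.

58

161 − 1 = 160 = 2^5 · 5, so d = 5.
4^1 ≡ 4 (mod 161)
4^2 ≡ 4^2 = 16 ≡ 16 (mod 161)
4^4 ≡ 16^2 = 256 ≡ 95 (mod 161)
5 = 4 + 1 in binary powers of 2.
So 4^5 ≡ 95 · 4 ≡ 58 (mod 161).
Squaring chain: 58 → 144 → 128 → 123 → 156; never reaches −1, so base 4 is a Miller–Rabin witness that 161 is composite.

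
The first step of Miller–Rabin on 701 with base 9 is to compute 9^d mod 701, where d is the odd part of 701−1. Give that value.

701 − 1 = 700 = 2^2 · 175, so d = 175.
9^1 ≡ 9 (mod 701)
9^2 ≡ 9^2 = 81 ≡ 81 (mod 701)
9^4 ≡ 81^2 = 6561 ≡ 252 (mod 701)
9^8 ≡ 252^2 = 63504 ≡ 414 (mod 701)
9^16 ≡ 414^2 = 171396 ≡ 352 (mod 701)
9^32 ≡ 352^2 = 123904 ≡ 528 (mod 701)
9^64 ≡ 528^2 = 278784 ≡ 487 (mod 701)
9^128 ≡ 487^2 = 237169 ≡ 231 (mod 701)
175 = 128 + 32 + 8 + 4 + 2 + 1 in binary powers of 2.
So 9^175 ≡ 231 · 528 · 414 · 252 · 81 · 9 ≡ 700 (mod 701).
Since 9^d ≡ 700 (mod 701), base 9 does not prove 701 composite.

700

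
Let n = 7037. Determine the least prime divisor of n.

31

7037 is odd.
Digit sum 17, not divisible by 3.
Ends in 7: not divisible by 5.
7: 7037 = 7·1005 + 2
11: 7037 = 11·639 + 8
13: 7037 = 13·541 + 4
17: 7037 = 17·413 + 16
19: 7037 = 19·370 + 7
23: 7037 = 23·305 + 22
29: 7037 = 29·242 + 19
31: 7037 = 31·227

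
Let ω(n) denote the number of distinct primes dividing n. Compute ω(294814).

5

294814 = 2 · 147407
147407 = 13 · 11339
11339 = 17 · 667
667 = 23 · 29
294814 = 2 · 13 · 17 · 23 · 29, which has 5 distinct prime factors.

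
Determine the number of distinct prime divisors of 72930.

72930 = 2 · 36465
36465 = 3 · 12155
12155 = 5 · 2431
2431 = 11 · 221
221 = 13 · 17
72930 = 2 · 3 · 5 · 11 · 13 · 17, which has 6 distinct prime factors.

6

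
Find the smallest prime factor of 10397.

10397 is odd.
Digit sum 20, not divisible by 3.
Ends in 7: not divisible by 5.
7: 10397 = 7·1485 + 2
11: 10397 = 11·945 + 2
13: 10397 = 13·799 + 10
17: 10397 = 17·611 + 10
19: 10397 = 19·547 + 4
23: 10397 = 23·452 + 1
29: 10397 = 29·358 + 15
31: 10397 = 31·335 + 12
37: 10397 = 37·281

37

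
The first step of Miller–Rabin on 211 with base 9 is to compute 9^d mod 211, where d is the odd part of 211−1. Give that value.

211 − 1 = 210 = 2^1 · 105, so d = 105.
9^1 ≡ 9 (mod 211)
9^2 ≡ 9^2 = 81 ≡ 81 (mod 211)
9^4 ≡ 81^2 = 6561 ≡ 20 (mod 211)
9^8 ≡ 20^2 = 400 ≡ 189 (mod 211)
9^16 ≡ 189^2 = 35721 ≡ 62 (mod 211)
9^32 ≡ 62^2 = 3844 ≡ 46 (mod 211)
9^64 ≡ 46^2 = 2116 ≡ 6 (mod 211)
105 = 64 + 32 + 8 + 1 in binary powers of 2.
So 9^105 ≡ 6 · 46 · 189 · 9 ≡ 1 (mod 211).
Since 9^d ≡ 1 (mod 211), base 9 does not prove 211 composite.

1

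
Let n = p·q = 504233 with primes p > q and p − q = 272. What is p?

Since p = q + 272, we have 504233 = q(q + 272), so q² + 272q − 504233 = 0.
Discriminant: 272² + 4·504233 = 73984 + 2016932 = 2090916; √2090916 = 1446.
q = (−272 + 1446)/2 = 587, and p = q + 272 = 859.
Check: 587 · 859 = 504233.

859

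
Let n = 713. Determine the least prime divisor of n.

23

713 is odd.
Digit sum 11, not divisible by 3.
Ends in 3: not divisible by 5.
7: 713 = 7·101 + 6
11: 713 = 11·64 + 9
13: 713 = 13·54 + 11
17: 713 = 17·41 + 16
19: 713 = 19·37 + 10
23: 713 = 23·31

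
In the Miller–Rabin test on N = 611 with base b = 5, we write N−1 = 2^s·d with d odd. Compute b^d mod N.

611 − 1 = 610 = 2^1 · 305, so d = 305.
5^1 ≡ 5 (mod 611)
5^2 ≡ 5^2 = 25 ≡ 25 (mod 611)
5^4 ≡ 25^2 = 625 ≡ 14 (mod 611)
5^8 ≡ 14^2 = 196 ≡ 196 (mod 611)
5^16 ≡ 196^2 = 38416 ≡ 534 (mod 611)
5^32 ≡ 534^2 = 285156 ≡ 430 (mod 611)
5^64 ≡ 430^2 = 184900 ≡ 378 (mod 611)
5^128 ≡ 378^2 = 142884 ≡ 521 (mod 611)
5^256 ≡ 521^2 = 271441 ≡ 157 (mod 611)
305 = 256 + 32 + 16 + 1 in binary powers of 2.
So 5^305 ≡ 157 · 430 · 534 · 5 ≡ 590 (mod 611).
Squaring chain: 590; never reaches −1, so base 5 is a Miller–Rabin witness that 611 is composite.

590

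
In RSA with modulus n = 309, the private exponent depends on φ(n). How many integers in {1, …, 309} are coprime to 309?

Factor: 309 = 3 · 103.
φ(309) = (3−1) · (103−1) = 2 · 102 = 204.

204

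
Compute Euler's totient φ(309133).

277680

Factor: 309133 = 11 · 157 · 179.
φ(309133) = (11−1) · (157−1) · (179−1) = 10 · 156 · 178 = 277680.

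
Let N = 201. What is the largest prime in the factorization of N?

67

201 = 3 · 67
67 is prime.
So 201 = 3 · 67; the largest prime factor is 67.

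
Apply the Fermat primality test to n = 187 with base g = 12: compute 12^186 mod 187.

111

12^1 ≡ 12 (mod 187)
12^2 ≡ 12^2 = 144 ≡ 144 (mod 187)
12^4 ≡ 144^2 = 20736 ≡ 166 (mod 187)
12^8 ≡ 166^2 = 27556 ≡ 67 (mod 187)
12^16 ≡ 67^2 = 4489 ≡ 1 (mod 187)
12^32 ≡ 1^2 = 1 ≡ 1 (mod 187)
12^64 ≡ 1^2 = 1 ≡ 1 (mod 187)
12^128 ≡ 1^2 = 1 ≡ 1 (mod 187)
186 = 128 + 32 + 16 + 8 + 2 in binary powers of 2.
So 12^186 ≡ 1 · 1 · 1 · 67 · 144 ≡ 111 (mod 187).
Since 111 ≠ 1, base 12 is a Fermat witness: 187 is composite.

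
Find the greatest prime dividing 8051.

97

8051 = 83 · 97
97 is prime.
So 8051 = 83 · 97; the largest prime factor is 97.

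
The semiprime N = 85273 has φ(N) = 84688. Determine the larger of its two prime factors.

317

φ(n) = (p−1)(q−1) = n − (p+q) + 1, so p + q = 85273 − 84688 + 1 = 586.
p and q are the roots of t² − 586t + 85273 = 0.
Discriminant: 586² − 4·85273 = 343396 − 341092 = 2304; √2304 = 48.
q = (586 − 48)/2 = 269, p = (586 + 48)/2 = 317.
Check: 269 · 317 = 85273.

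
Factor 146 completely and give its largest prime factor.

146 = 2 · 73
73 is prime.
So 146 = 2 · 73; the largest prime factor is 73.

73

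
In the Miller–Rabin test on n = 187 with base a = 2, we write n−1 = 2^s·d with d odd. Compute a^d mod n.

187 − 1 = 186 = 2^1 · 93, so d = 93.
2^1 ≡ 2 (mod 187)
2^2 ≡ 2^2 = 4 ≡ 4 (mod 187)
2^4 ≡ 4^2 = 16 ≡ 16 (mod 187)
2^8 ≡ 16^2 = 256 ≡ 69 (mod 187)
2^16 ≡ 69^2 = 4761 ≡ 86 (mod 187)
2^32 ≡ 86^2 = 7396 ≡ 103 (mod 187)
2^64 ≡ 103^2 = 10609 ≡ 137 (mod 187)
93 = 64 + 16 + 8 + 4 + 1 in binary powers of 2.
So 2^93 ≡ 137 · 86 · 69 · 16 · 2 ≡ 151 (mod 187).
Squaring chain: 151; never reaches −1, so base 2 is a Miller–Rabin witness that 187 is composite.

151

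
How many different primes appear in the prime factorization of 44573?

2

44573 = 29^2 · 53
44573 = 29^2 · 53, which has 2 distinct prime factors.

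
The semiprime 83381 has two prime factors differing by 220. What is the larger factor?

Since p = q + 220, we have 83381 = q(q + 220), so q² + 220q − 83381 = 0.
Discriminant: 220² + 4·83381 = 48400 + 333524 = 381924; √381924 = 618.
q = (−220 + 618)/2 = 199, and p = q + 220 = 419.
Check: 199 · 419 = 83381.

419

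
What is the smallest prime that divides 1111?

11

1111 is odd.
Digit sum 4, not divisible by 3.
Ends in 1: not divisible by 5.
7: 1111 = 7·158 + 5
11: 1111 = 11·101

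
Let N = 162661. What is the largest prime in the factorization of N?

79

162661 = 29 · 5609
5609 = 71 · 79
79 is prime.
So 162661 = 29 · 71 · 79; the largest prime factor is 79.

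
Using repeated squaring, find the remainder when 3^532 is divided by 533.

3^1 ≡ 3 (mod 533)
3^2 ≡ 3^2 = 9 ≡ 9 (mod 533)
3^4 ≡ 9^2 = 81 ≡ 81 (mod 533)
3^8 ≡ 81^2 = 6561 ≡ 165 (mod 533)
3^16 ≡ 165^2 = 27225 ≡ 42 (mod 533)
3^32 ≡ 42^2 = 1764 ≡ 165 (mod 533)
3^64 ≡ 165^2 = 27225 ≡ 42 (mod 533)
3^128 ≡ 42^2 = 1764 ≡ 165 (mod 533)
3^256 ≡ 165^2 = 27225 ≡ 42 (mod 533)
3^512 ≡ 42^2 = 1764 ≡ 165 (mod 533)
532 = 512 + 16 + 4 in binary powers of 2.
So 3^532 ≡ 165 · 42 · 81 ≡ 81 (mod 533).
Since 81 ≠ 1, base 3 is a Fermat witness: 533 is composite.

81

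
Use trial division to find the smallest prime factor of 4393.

4393 is odd.
Digit sum 19, not divisible by 3.
Ends in 3: not divisible by 5.
7: 4393 = 7·627 + 4
11: 4393 = 11·399 + 4
13: 4393 = 13·337 + 12
17: 4393 = 17·258 + 7
19: 4393 = 19·231 + 4
23: 4393 = 23·191

23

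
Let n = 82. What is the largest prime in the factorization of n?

82 = 2 · 41
41 is prime.
So 82 = 2 · 41; the largest prime factor is 41.

41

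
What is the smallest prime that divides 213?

3

213 is odd.
Digit sum 6, divisible by 3.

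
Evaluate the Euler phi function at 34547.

34176

Factor: 34547 = 179 · 193.
φ(34547) = (179−1) · (193−1) = 178 · 192 = 34176.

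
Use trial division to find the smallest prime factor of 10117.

67

10117 is odd.
Digit sum 10, not divisible by 3.
Ends in 7: not divisible by 5.
7: 10117 = 7·1445 + 2
11: 10117 = 11·919 + 8
13: 10117 = 13·778 + 3
17: 10117 = 17·595 + 2
19: 10117 = 19·532 + 9
23: 10117 = 23·439 + 20
29: 10117 = 29·348 + 25
31: 10117 = 31·326 + 11
37: 10117 = 37·273 + 16
41: 10117 = 41·246 + 31
43: 10117 = 43·235 + 12
47: 10117 = 47·215 + 12
53: 10117 = 53·190 + 47
59: 10117 = 59·171 + 28
61: 10117 = 61·165 + 52
67: 10117 = 67·151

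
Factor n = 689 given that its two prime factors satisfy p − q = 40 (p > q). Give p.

Since p = q + 40, we have 689 = q(q + 40), so q² + 40q − 689 = 0.
Discriminant: 40² + 4·689 = 1600 + 2756 = 4356; √4356 = 66.
q = (−40 + 66)/2 = 13, and p = q + 40 = 53.
Check: 13 · 53 = 689.

53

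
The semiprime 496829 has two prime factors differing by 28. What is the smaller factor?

Since p = q + 28, we have 496829 = q(q + 28), so q² + 28q − 496829 = 0.
Discriminant: 28² + 4·496829 = 784 + 1987316 = 1988100; √1988100 = 1410.
q = (−28 + 1410)/2 = 691, and p = q + 28 = 719.
Check: 691 · 719 = 496829.

691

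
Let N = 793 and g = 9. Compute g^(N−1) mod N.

9^1 ≡ 9 (mod 793)
9^2 ≡ 9^2 = 81 ≡ 81 (mod 793)
9^4 ≡ 81^2 = 6561 ≡ 217 (mod 793)
9^8 ≡ 217^2 = 47089 ≡ 302 (mod 793)
9^16 ≡ 302^2 = 91204 ≡ 9 (mod 793)
9^32 ≡ 9^2 = 81 ≡ 81 (mod 793)
9^64 ≡ 81^2 = 6561 ≡ 217 (mod 793)
9^128 ≡ 217^2 = 47089 ≡ 302 (mod 793)
9^256 ≡ 302^2 = 91204 ≡ 9 (mod 793)
9^512 ≡ 9^2 = 81 ≡ 81 (mod 793)
792 = 512 + 256 + 16 + 8 in binary powers of 2.
So 9^792 ≡ 81 · 9 · 9 · 302 ≡ 508 (mod 793).
Since 508 ≠ 1, base 9 is a Fermat witness: 793 is composite.

508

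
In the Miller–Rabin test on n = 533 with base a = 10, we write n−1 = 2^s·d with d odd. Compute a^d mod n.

533 − 1 = 532 = 2^2 · 133, so d = 133.
10^1 ≡ 10 (mod 533)
10^2 ≡ 10^2 = 100 ≡ 100 (mod 533)
10^4 ≡ 100^2 = 10000 ≡ 406 (mod 533)
10^8 ≡ 406^2 = 164836 ≡ 139 (mod 533)
10^16 ≡ 139^2 = 19321 ≡ 133 (mod 533)
10^32 ≡ 133^2 = 17689 ≡ 100 (mod 533)
10^64 ≡ 100^2 = 10000 ≡ 406 (mod 533)
10^128 ≡ 406^2 = 164836 ≡ 139 (mod 533)
133 = 128 + 4 + 1 in binary powers of 2.
So 10^133 ≡ 139 · 406 · 10 ≡ 426 (mod 533).
Squaring chain: 426 → 256; never reaches −1, so base 10 is a Miller–Rabin witness that 533 is composite.

426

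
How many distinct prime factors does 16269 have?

16269 = 3 · 5423
5423 = 11 · 493
493 = 17 · 29
16269 = 3 · 11 · 17 · 29, which has 4 distinct prime factors.

4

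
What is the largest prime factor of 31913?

97

31913 = 7 · 4559
4559 = 47 · 97
97 is prime.
So 31913 = 7 · 47 · 97; the largest prime factor is 97.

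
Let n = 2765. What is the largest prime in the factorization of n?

79

2765 = 5 · 553
553 = 7 · 79
79 is prime.
So 2765 = 5 · 7 · 79; the largest prime factor is 79.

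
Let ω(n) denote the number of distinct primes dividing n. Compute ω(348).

348 = 2^2 · 87
87 = 3 · 29
348 = 2^2 · 3 · 29, which has 3 distinct prime factors.

3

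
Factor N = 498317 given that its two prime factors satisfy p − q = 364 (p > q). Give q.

547

Since p = q + 364, we have 498317 = q(q + 364), so q² + 364q − 498317 = 0.
Discriminant: 364² + 4·498317 = 132496 + 1993268 = 2125764; √2125764 = 1458.
q = (−364 + 1458)/2 = 547, and p = q + 364 = 911.
Check: 547 · 911 = 498317.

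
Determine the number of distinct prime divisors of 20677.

20677 = 23 · 899
899 = 29 · 31
20677 = 23 · 29 · 31, which has 3 distinct prime factors.

3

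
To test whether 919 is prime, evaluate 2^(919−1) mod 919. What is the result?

1

2^1 ≡ 2 (mod 919)
2^2 ≡ 2^2 = 4 ≡ 4 (mod 919)
2^4 ≡ 4^2 = 16 ≡ 16 (mod 919)
2^8 ≡ 16^2 = 256 ≡ 256 (mod 919)
2^16 ≡ 256^2 = 65536 ≡ 287 (mod 919)
2^32 ≡ 287^2 = 82369 ≡ 578 (mod 919)
2^64 ≡ 578^2 = 334084 ≡ 487 (mod 919)
2^128 ≡ 487^2 = 237169 ≡ 67 (mod 919)
2^256 ≡ 67^2 = 4489 ≡ 813 (mod 919)
2^512 ≡ 813^2 = 660969 ≡ 208 (mod 919)
918 = 512 + 256 + 128 + 16 + 4 + 2 in binary powers of 2.
So 2^918 ≡ 208 · 813 · 67 · 287 · 16 · 4 ≡ 1 (mod 919).
Since the result is 1, base 2 gives no evidence that 919 is composite.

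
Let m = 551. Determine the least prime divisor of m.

551 is odd.
Digit sum 11, not divisible by 3.
Ends in 1: not divisible by 5.
7: 551 = 7·78 + 5
11: 551 = 11·50 + 1
13: 551 = 13·42 + 5
17: 551 = 17·32 + 7
19: 551 = 19·29

19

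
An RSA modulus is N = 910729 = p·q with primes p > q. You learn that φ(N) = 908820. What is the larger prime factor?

φ(n) = (p−1)(q−1) = n − (p+q) + 1, so p + q = 910729 − 908820 + 1 = 1910.
p and q are the roots of t² − 1910t + 910729 = 0.
Discriminant: 1910² − 4·910729 = 3648100 − 3642916 = 5184; √5184 = 72.
q = (1910 − 72)/2 = 919, p = (1910 + 72)/2 = 991.
Check: 919 · 991 = 910729.

991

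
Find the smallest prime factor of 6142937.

6142937 is odd.
Digit sum 32, not divisible by 3.
Ends in 7: not divisible by 5.
7: 6142937 = 7·877562 + 3
11: 6142937 = 11·558448 + 9
13: 6142937 = 13·472533 + 8
17: 6142937 = 17·361349 + 4
19: 6142937 = 19·323312 + 9
23: 6142937 = 23·267084 + 5
29: 6142937 = 29·211825 + 12
31: 6142937 = 31·198159 + 8
37: 6142937 = 37·166025 + 12
41: 6142937 = 41·149827 + 30
43: 6142937 = 43·142859

43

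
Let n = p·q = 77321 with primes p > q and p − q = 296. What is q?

167

Since p = q + 296, we have 77321 = q(q + 296), so q² + 296q − 77321 = 0.
Discriminant: 296² + 4·77321 = 87616 + 309284 = 396900; √396900 = 630.
q = (−296 + 630)/2 = 167, and p = q + 296 = 463.
Check: 167 · 463 = 77321.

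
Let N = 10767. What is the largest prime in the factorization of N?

10767 = 3 · 3589
3589 = 37 · 97
97 is prime.
So 10767 = 3 · 37 · 97; the largest prime factor is 97.

97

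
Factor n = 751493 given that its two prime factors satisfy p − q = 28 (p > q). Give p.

881

Since p = q + 28, we have 751493 = q(q + 28), so q² + 28q − 751493 = 0.
Discriminant: 28² + 4·751493 = 784 + 3005972 = 3006756; √3006756 = 1734.
q = (−28 + 1734)/2 = 853, and p = q + 28 = 881.
Check: 853 · 881 = 751493.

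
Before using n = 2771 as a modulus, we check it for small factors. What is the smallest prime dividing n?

2771 is odd.
Digit sum 17, not divisible by 3.
Ends in 1: not divisible by 5.
7: 2771 = 7·395 + 6
11: 2771 = 11·251 + 10
13: 2771 = 13·213 + 2
17: 2771 = 17·163

17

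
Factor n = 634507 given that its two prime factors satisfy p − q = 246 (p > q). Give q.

683

Since p = q + 246, we have 634507 = q(q + 246), so q² + 246q − 634507 = 0.
Discriminant: 246² + 4·634507 = 60516 + 2538028 = 2598544; √2598544 = 1612.
q = (−246 + 1612)/2 = 683, and p = q + 246 = 929.
Check: 683 · 929 = 634507.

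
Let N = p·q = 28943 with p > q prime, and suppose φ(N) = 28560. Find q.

φ(n) = (p−1)(q−1) = n − (p+q) + 1, so p + q = 28943 − 28560 + 1 = 384.
p and q are the roots of t² − 384t + 28943 = 0.
Discriminant: 384² − 4·28943 = 147456 − 115772 = 31684; √31684 = 178.
q = (384 − 178)/2 = 103, p = (384 + 178)/2 = 281.
Check: 103 · 281 = 28943.

103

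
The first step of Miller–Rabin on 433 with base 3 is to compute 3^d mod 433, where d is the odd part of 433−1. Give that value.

433 − 1 = 432 = 2^4 · 27, so d = 27.
3^1 ≡ 3 (mod 433)
3^2 ≡ 3^2 = 9 ≡ 9 (mod 433)
3^4 ≡ 9^2 = 81 ≡ 81 (mod 433)
3^8 ≡ 81^2 = 6561 ≡ 66 (mod 433)
3^16 ≡ 66^2 = 4356 ≡ 26 (mod 433)
27 = 16 + 8 + 2 + 1 in binary powers of 2.
So 3^27 ≡ 26 · 66 · 9 · 3 ≡ 1 (mod 433).
Since 3^d ≡ 1 (mod 433), base 3 does not prove 433 composite.

1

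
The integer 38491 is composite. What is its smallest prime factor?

38491 is odd.
Digit sum 25, not divisible by 3.
Ends in 1: not divisible by 5.
7: 38491 = 7·5498 + 5
11: 38491 = 11·3499 + 2
13: 38491 = 13·2960 + 11
17: 38491 = 17·2264 + 3
19: 38491 = 19·2025 + 16
23: 38491 = 23·1673 + 12
29: 38491 = 29·1327 + 8
31: 38491 = 31·1241 + 20
37: 38491 = 37·1040 + 11
41: 38491 = 41·938 + 33
43: 38491 = 43·895 + 6
47: 38491 = 47·818 + 45
53: 38491 = 53·726 + 13
59: 38491 = 59·652 + 23
61: 38491 = 61·631

61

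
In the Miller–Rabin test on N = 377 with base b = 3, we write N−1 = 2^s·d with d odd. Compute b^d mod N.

377 − 1 = 376 = 2^3 · 47, so d = 47.
3^1 ≡ 3 (mod 377)
3^2 ≡ 3^2 = 9 ≡ 9 (mod 377)
3^4 ≡ 9^2 = 81 ≡ 81 (mod 377)
3^8 ≡ 81^2 = 6561 ≡ 152 (mod 377)
3^16 ≡ 152^2 = 23104 ≡ 107 (mod 377)
3^32 ≡ 107^2 = 11449 ≡ 139 (mod 377)
47 = 32 + 8 + 4 + 2 + 1 in binary powers of 2.
So 3^47 ≡ 139 · 152 · 81 · 9 · 3 ≡ 308 (mod 377).
Squaring chain: 308 → 237 → 373; never reaches −1, so base 3 is a Miller–Rabin witness that 377 is composite.

308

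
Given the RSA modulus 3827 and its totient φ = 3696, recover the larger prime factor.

φ(n) = (p−1)(q−1) = n − (p+q) + 1, so p + q = 3827 − 3696 + 1 = 132.
p and q are the roots of t² − 132t + 3827 = 0.
Discriminant: 132² − 4·3827 = 17424 − 15308 = 2116; √2116 = 46.
q = (132 − 46)/2 = 43, p = (132 + 46)/2 = 89.
Check: 43 · 89 = 3827.

89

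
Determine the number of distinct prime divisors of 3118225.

5

3118225 = 5^2 · 124729
124729 = 11 · 11339
11339 = 17 · 667
667 = 23 · 29
3118225 = 5^2 · 11 · 17 · 23 · 29, which has 5 distinct prime factors.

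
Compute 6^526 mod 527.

366

6^1 ≡ 6 (mod 527)
6^2 ≡ 6^2 = 36 ≡ 36 (mod 527)
6^4 ≡ 36^2 = 1296 ≡ 242 (mod 527)
6^8 ≡ 242^2 = 58564 ≡ 67 (mod 527)
6^16 ≡ 67^2 = 4489 ≡ 273 (mod 527)
6^32 ≡ 273^2 = 74529 ≡ 222 (mod 527)
6^64 ≡ 222^2 = 49284 ≡ 273 (mod 527)
6^128 ≡ 273^2 = 74529 ≡ 222 (mod 527)
6^256 ≡ 222^2 = 49284 ≡ 273 (mod 527)
6^512 ≡ 273^2 = 74529 ≡ 222 (mod 527)
526 = 512 + 8 + 4 + 2 in binary powers of 2.
So 6^526 ≡ 222 · 67 · 242 · 36 ≡ 366 (mod 527).
Since 366 ≠ 1, base 6 is a Fermat witness: 527 is composite.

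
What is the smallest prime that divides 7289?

37

7289 is odd.
Digit sum 26, not divisible by 3.
Ends in 9: not divisible by 5.
7: 7289 = 7·1041 + 2
11: 7289 = 11·662 + 7
13: 7289 = 13·560 + 9
17: 7289 = 17·428 + 13
19: 7289 = 19·383 + 12
23: 7289 = 23·316 + 21
29: 7289 = 29·251 + 10
31: 7289 = 31·235 + 4
37: 7289 = 37·197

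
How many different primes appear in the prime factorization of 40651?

3

40651 = 13 · 3127
3127 = 53 · 59
40651 = 13 · 53 · 59, which has 3 distinct prime factors.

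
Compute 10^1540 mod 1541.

10^1 ≡ 10 (mod 1541)
10^2 ≡ 10^2 = 100 ≡ 100 (mod 1541)
10^4 ≡ 100^2 = 10000 ≡ 754 (mod 1541)
10^8 ≡ 754^2 = 568516 ≡ 1428 (mod 1541)
10^16 ≡ 1428^2 = 2039184 ≡ 441 (mod 1541)
10^32 ≡ 441^2 = 194481 ≡ 315 (mod 1541)
10^64 ≡ 315^2 = 99225 ≡ 601 (mod 1541)
10^128 ≡ 601^2 = 361201 ≡ 607 (mod 1541)
10^256 ≡ 607^2 = 368449 ≡ 150 (mod 1541)
10^512 ≡ 150^2 = 22500 ≡ 926 (mod 1541)
10^1024 ≡ 926^2 = 857476 ≡ 680 (mod 1541)
1540 = 1024 + 512 + 4 in binary powers of 2.
So 10^1540 ≡ 680 · 926 · 754 ≡ 1243 (mod 1541).
Since 1243 ≠ 1, base 10 is a Fermat witness: 1541 is composite.

1243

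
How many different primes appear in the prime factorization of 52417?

52417 = 23 · 2279
2279 = 43 · 53
52417 = 23 · 43 · 53, which has 3 distinct prime factors.

3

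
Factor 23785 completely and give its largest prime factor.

23785 = 5 · 4757
4757 = 67 · 71
71 is prime.
So 23785 = 5 · 67 · 71; the largest prime factor is 71.

71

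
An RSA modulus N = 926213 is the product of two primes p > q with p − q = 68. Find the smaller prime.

929

Since p = q + 68, we have 926213 = q(q + 68), so q² + 68q − 926213 = 0.
Discriminant: 68² + 4·926213 = 4624 + 3704852 = 3709476; √3709476 = 1926.
q = (−68 + 1926)/2 = 929, and p = q + 68 = 997.
Check: 929 · 997 = 926213.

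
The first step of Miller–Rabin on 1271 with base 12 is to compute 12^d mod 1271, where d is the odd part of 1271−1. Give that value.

1271 − 1 = 1270 = 2^1 · 635, so d = 635.
12^1 ≡ 12 (mod 1271)
12^2 ≡ 12^2 = 144 ≡ 144 (mod 1271)
12^4 ≡ 144^2 = 20736 ≡ 400 (mod 1271)
12^8 ≡ 400^2 = 160000 ≡ 1125 (mod 1271)
12^16 ≡ 1125^2 = 1265625 ≡ 980 (mod 1271)
12^32 ≡ 980^2 = 960400 ≡ 795 (mod 1271)
12^64 ≡ 795^2 = 632025 ≡ 338 (mod 1271)
12^128 ≡ 338^2 = 114244 ≡ 1125 (mod 1271)
12^256 ≡ 1125^2 = 1265625 ≡ 980 (mod 1271)
12^512 ≡ 980^2 = 960400 ≡ 795 (mod 1271)
635 = 512 + 64 + 32 + 16 + 8 + 2 + 1 in binary powers of 2.
So 12^635 ≡ 795 · 338 · 795 · 980 · 1125 · 144 · 12 ≡ 1080 (mod 1271).
Squaring chain: 1080; never reaches −1, so base 12 is a Miller–Rabin witness that 1271 is composite.

1080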